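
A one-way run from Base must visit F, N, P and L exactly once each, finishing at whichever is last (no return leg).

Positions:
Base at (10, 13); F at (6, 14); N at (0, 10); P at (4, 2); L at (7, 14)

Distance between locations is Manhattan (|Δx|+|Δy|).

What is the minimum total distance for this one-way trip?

There are 4! = 24 possible orderings.
Base - F - N - P - L: 5+10+12+15 = 42
Base - F - N - L - P: 5+10+11+15 = 41
Base - F - P - N - L: 5+14+12+11 = 42
Base - F - P - L - N: 5+14+15+11 = 45
Base - F - L - N - P: 5+1+11+12 = 29
Base - F - L - P - N: 5+1+15+12 = 33
Base - N - F - P - L: 13+10+14+15 = 52
Base - N - F - L - P: 13+10+1+15 = 39
Base - N - P - F - L: 13+12+14+1 = 40
Base - N - P - L - F: 13+12+15+1 = 41
Base - N - L - F - P: 13+11+1+14 = 39
Base - N - L - P - F: 13+11+15+14 = 53
Base - P - F - N - L: 17+14+10+11 = 52
Base - P - F - L - N: 17+14+1+11 = 43
… (10 more)
Base - L - F - N - P: 4+1+10+12 = 27  ← best
The minimum is 27.
One shortest path: Base → L → F → N → P.

27 — the minimum one-way total.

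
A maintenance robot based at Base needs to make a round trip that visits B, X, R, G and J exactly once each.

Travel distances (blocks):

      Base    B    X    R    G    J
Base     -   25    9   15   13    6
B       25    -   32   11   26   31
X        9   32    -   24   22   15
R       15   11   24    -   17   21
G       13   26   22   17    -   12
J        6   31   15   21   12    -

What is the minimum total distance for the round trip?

Shortest round trip = 87 blocks.

There are 60 distinct closed tours to check (reversals are equivalent).
Base→B→X→R→G→J→Base: 25+32+24+17+12+6 = 116
Base→B→X→R→J→G→Base: 25+32+24+21+12+13 = 127
Base→B→X→G→R→J→Base: 25+32+22+17+21+6 = 123
Base→B→X→G→J→R→Base: 25+32+22+12+21+15 = 127
Base→B→X→J→R→G→Base: 25+32+15+21+17+13 = 123
Base→B→X→J→G→R→Base: 25+32+15+12+17+15 = 116
Base→B→R→X→G→J→Base: 25+11+24+22+12+6 = 100
Base→B→R→X→J→G→Base: 25+11+24+15+12+13 = 100
Base→B→R→G→X→J→Base: 25+11+17+22+15+6 = 96
Base→B→R→G→J→X→Base: 25+11+17+12+15+9 = 89
Base→B→R→J→X→G→Base: 25+11+21+15+22+13 = 107
Base→B→R→J→G→X→Base: 25+11+21+12+22+9 = 100
Base→B→G→X→R→J→Base: 25+26+22+24+21+6 = 124
Base→B→G→X→J→R→Base: 25+26+22+15+21+15 = 124
… (46 more)
Base→X→B→R→G→J→Base: 9+32+11+17+12+6 = 87  ← best
The minimum is 87.
One optimal route: Base → X → B → R → G → J → Base (or its reverse).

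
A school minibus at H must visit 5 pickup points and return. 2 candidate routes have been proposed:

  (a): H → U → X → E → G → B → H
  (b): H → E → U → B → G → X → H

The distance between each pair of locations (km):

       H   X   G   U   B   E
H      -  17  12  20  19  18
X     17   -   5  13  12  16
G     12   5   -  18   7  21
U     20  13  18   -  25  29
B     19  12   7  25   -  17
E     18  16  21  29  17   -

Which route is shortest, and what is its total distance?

(a): 20 + 13 + 16 + 21 + 7 + 19 = 96
(b): 18 + 29 + 25 + 7 + 5 + 17 = 101

96 km — (a) is the shortest.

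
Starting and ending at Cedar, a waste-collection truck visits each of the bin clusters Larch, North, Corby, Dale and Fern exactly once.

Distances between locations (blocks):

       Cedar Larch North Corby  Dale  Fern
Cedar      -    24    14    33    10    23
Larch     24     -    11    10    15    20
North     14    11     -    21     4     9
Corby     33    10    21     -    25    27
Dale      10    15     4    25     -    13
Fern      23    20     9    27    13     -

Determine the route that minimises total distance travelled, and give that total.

Minimum total distance: 84 blocks.

Cedar → Larch → North → Corby → Dale → Fern → Cedar: 24+11+21+25+13+23 = 117
Cedar → Larch → North → Corby → Fern → Dale → Cedar: 24+11+21+27+13+10 = 106
Cedar → Larch → North → Dale → Corby → Fern → Cedar: 24+11+4+25+27+23 = 114
Cedar → Larch → North → Dale → Fern → Corby → Cedar: 24+11+4+13+27+33 = 112
Cedar → Larch → North → Fern → Corby → Dale → Cedar: 24+11+9+27+25+10 = 106
Cedar → Larch → North → Fern → Dale → Corby → Cedar: 24+11+9+13+25+33 = 115
Cedar → Larch → Corby → North → Dale → Fern → Cedar: 24+10+21+4+13+23 = 95
Cedar → Larch → Corby → North → Fern → Dale → Cedar: 24+10+21+9+13+10 = 87
Cedar → Larch → Corby → Dale → North → Fern → Cedar: 24+10+25+4+9+23 = 95
Cedar → Larch → Corby → Dale → Fern → North → Cedar: 24+10+25+13+9+14 = 95
Cedar → Larch → Corby → Fern → North → Dale → Cedar: 24+10+27+9+4+10 = 84
Cedar → Larch → Corby → Fern → Dale → North → Cedar: 24+10+27+13+4+14 = 92
Cedar → Larch → Dale → North → Corby → Fern → Cedar: 24+15+4+21+27+23 = 114
Cedar → Larch → Dale → North → Fern → Corby → Cedar: 24+15+4+9+27+33 = 112
… (46 more)
The minimum is 84.
One optimal route: Cedar → Larch → Corby → Fern → North → Dale → Cedar (or its reverse).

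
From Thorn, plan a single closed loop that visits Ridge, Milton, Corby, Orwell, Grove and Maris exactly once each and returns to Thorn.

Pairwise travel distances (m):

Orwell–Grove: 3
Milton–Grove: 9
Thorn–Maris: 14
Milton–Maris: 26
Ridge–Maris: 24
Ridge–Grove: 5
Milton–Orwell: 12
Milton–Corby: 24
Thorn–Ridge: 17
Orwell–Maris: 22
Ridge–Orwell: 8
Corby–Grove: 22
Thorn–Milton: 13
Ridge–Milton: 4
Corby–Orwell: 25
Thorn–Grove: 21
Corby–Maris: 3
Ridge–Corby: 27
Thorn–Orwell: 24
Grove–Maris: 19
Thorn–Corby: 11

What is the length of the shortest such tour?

With 6 stops there are 6!/2 = 360 distinct round trips (a route and its reverse cost the same).
Thorn → Ridge → Milton → Corby → Orwell → Grove → Maris → Thorn: 17+4+24+25+3+19+14 = 106
Thorn → Ridge → Milton → Corby → Orwell → Maris → Grove → Thorn: 17+4+24+25+22+19+21 = 132
Thorn → Ridge → Milton → Corby → Grove → Orwell → Maris → Thorn: 17+4+24+22+3+22+14 = 106
Thorn → Ridge → Milton → Corby → Grove → Maris → Orwell → Thorn: 17+4+24+22+19+22+24 = 132
Thorn → Ridge → Milton → Corby → Maris → Orwell → Grove → Thorn: 17+4+24+3+22+3+21 = 94
Thorn → Ridge → Milton → Corby → Maris → Grove → Orwell → Thorn: 17+4+24+3+19+3+24 = 94
Thorn → Ridge → Milton → Orwell → Corby → Grove → Maris → Thorn: 17+4+12+25+22+19+14 = 113
Thorn → Ridge → Milton → Orwell → Corby → Maris → Grove → Thorn: 17+4+12+25+3+19+21 = 101
… (352 more)
Thorn → Milton → Ridge → Orwell → Grove → Maris → Corby → Thorn: 13+4+8+3+19+3+11 = 61  ← best
The minimum is 61.
One optimal route: Thorn → Milton → Ridge → Orwell → Grove → Maris → Corby → Thorn (or its reverse).

61 m — the shortest possible round trip.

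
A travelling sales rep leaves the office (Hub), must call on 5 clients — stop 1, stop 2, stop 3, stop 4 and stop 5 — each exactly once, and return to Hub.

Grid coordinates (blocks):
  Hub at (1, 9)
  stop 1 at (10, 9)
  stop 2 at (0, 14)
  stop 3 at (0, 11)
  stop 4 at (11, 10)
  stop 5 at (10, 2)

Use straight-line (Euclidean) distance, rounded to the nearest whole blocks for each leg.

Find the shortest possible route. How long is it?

36 blocks — the shortest possible round trip.

With 5 stops there are 5!/2 = 60 distinct round trips (a route and its reverse cost the same).
Hub-stop 1-stop 2-stop 3-stop 4-stop 5-Hub: 9+11+3+11+8+11 = 53
Hub-stop 1-stop 2-stop 3-stop 5-stop 4-Hub: 9+11+3+13+8+10 = 54
Hub-stop 1-stop 2-stop 4-stop 3-stop 5-Hub: 9+11+12+11+13+11 = 67
Hub-stop 1-stop 2-stop 4-stop 5-stop 3-Hub: 9+11+12+8+13+2 = 55
Hub-stop 1-stop 2-stop 5-stop 3-stop 4-Hub: 9+11+16+13+11+10 = 70
Hub-stop 1-stop 2-stop 5-stop 4-stop 3-Hub: 9+11+16+8+11+2 = 57
Hub-stop 1-stop 3-stop 2-stop 4-stop 5-Hub: 9+10+3+12+8+11 = 53
Hub-stop 1-stop 3-stop 2-stop 5-stop 4-Hub: 9+10+3+16+8+10 = 56
Hub-stop 1-stop 3-stop 4-stop 2-stop 5-Hub: 9+10+11+12+16+11 = 69
Hub-stop 1-stop 3-stop 4-stop 5-stop 2-Hub: 9+10+11+8+16+5 = 59
Hub-stop 1-stop 3-stop 5-stop 2-stop 4-Hub: 9+10+13+16+12+10 = 70
Hub-stop 1-stop 3-stop 5-stop 4-stop 2-Hub: 9+10+13+8+12+5 = 57
Hub-stop 1-stop 4-stop 2-stop 3-stop 5-Hub: 9+1+12+3+13+11 = 49
Hub-stop 1-stop 4-stop 2-stop 5-stop 3-Hub: 9+1+12+16+13+2 = 53
… (46 more)
Hub-stop 3-stop 2-stop 1-stop 4-stop 5-Hub: 2+3+11+1+8+11 = 36  ← best
The minimum is 36.
One optimal route: Hub → stop 3 → stop 2 → stop 1 → stop 4 → stop 5 → Hub (or its reverse).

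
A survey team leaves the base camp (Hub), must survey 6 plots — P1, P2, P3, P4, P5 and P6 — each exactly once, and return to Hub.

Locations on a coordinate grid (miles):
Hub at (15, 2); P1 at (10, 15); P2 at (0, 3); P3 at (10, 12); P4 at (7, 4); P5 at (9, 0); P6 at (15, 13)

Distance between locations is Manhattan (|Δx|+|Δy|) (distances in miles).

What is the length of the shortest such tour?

Hub→P1→P2→P3→P4→P5→P6→Hub: 18+22+19+11+6+19+11 = 106
Hub→P1→P2→P3→P4→P6→P5→Hub: 18+22+19+11+17+19+8 = 114
Hub→P1→P2→P3→P5→P4→P6→Hub: 18+22+19+13+6+17+11 = 106
Hub→P1→P2→P3→P5→P6→P4→Hub: 18+22+19+13+19+17+10 = 118
Hub→P1→P2→P3→P6→P4→P5→Hub: 18+22+19+6+17+6+8 = 96
Hub→P1→P2→P3→P6→P5→P4→Hub: 18+22+19+6+19+6+10 = 100
Hub→P1→P2→P4→P3→P5→P6→Hub: 18+22+8+11+13+19+11 = 102
Hub→P1→P2→P4→P3→P6→P5→Hub: 18+22+8+11+6+19+8 = 92
… (352 more)
Hub→P5→P2→P4→P3→P1→P6→Hub: 8+12+8+11+3+7+11 = 60  ← best
The minimum is 60.
One optimal route: Hub → P5 → P2 → P4 → P3 → P1 → P6 → Hub (or its reverse).

60 miles — the shortest possible round trip.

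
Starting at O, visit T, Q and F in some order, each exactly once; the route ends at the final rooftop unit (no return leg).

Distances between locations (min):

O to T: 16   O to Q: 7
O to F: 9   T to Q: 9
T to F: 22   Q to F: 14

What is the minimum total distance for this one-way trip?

Minimum one-way distance = 32 min.

There are 3! = 6 possible orderings.
O - T - Q - F: 16+9+14 = 39
O - T - F - Q: 16+22+14 = 52
O - Q - T - F: 7+9+22 = 38
O - Q - F - T: 7+14+22 = 43
O - F - T - Q: 9+22+9 = 40
O - F - Q - T: 9+14+9 = 32
The minimum is 32.
One shortest path: O → F → Q → T.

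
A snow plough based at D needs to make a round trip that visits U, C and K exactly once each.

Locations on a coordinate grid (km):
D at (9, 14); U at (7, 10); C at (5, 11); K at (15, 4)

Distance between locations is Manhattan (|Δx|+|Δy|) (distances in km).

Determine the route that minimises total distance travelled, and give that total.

Shortest round trip = 40 km.

With 3 stops there are 3!/2 = 3 distinct round trips (a route and its reverse cost the same).
D - U - C - K - D: 6+3+17+16 = 42
D - U - K - C - D: 6+14+17+7 = 44
D - C - U - K - D: 7+3+14+16 = 40
The minimum is 40.
One optimal route: D → C → U → K → D (or its reverse).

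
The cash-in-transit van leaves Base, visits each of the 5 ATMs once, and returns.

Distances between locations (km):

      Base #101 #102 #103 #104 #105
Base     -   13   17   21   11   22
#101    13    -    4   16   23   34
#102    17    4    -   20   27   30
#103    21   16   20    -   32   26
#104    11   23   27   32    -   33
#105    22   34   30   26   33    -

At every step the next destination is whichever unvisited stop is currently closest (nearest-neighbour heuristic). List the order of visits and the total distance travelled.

Nearest-neighbour total = 106 km; route Base → #104 → #101 → #102 → #103 → #105 → Base.

From Base: distances to unvisited — #104=11, #101=13, #102=17, #103=21, #105=22. Nearest is #104 (11).
From #104: distances to unvisited — #101=23, #102=27, #103=32, #105=33. Nearest is #101 (23).
From #101: distances to unvisited — #102=4, #103=16, #105=34. Nearest is #102 (4).
From #102: distances to unvisited — #103=20, #105=30. Nearest is #103 (20).
From #103: distances to unvisited — #105=26. Nearest is #105 (26).
Return #105→Base: 22.
Total = 11 + 23 + 4 + 20 + 26 + 22 = 106.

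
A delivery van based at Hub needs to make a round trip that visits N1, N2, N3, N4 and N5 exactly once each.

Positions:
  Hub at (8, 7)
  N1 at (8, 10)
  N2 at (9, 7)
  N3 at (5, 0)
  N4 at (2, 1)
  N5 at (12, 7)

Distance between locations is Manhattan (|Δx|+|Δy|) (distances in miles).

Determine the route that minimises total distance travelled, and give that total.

With 5 stops there are 5!/2 = 60 distinct round trips (a route and its reverse cost the same).
Hub-N1-N2-N3-N4-N5-Hub: 3+4+11+4+16+4 = 42
Hub-N1-N2-N3-N5-N4-Hub: 3+4+11+14+16+12 = 60
Hub-N1-N2-N4-N3-N5-Hub: 3+4+13+4+14+4 = 42
Hub-N1-N2-N4-N5-N3-Hub: 3+4+13+16+14+10 = 60
Hub-N1-N2-N5-N3-N4-Hub: 3+4+3+14+4+12 = 40
Hub-N1-N2-N5-N4-N3-Hub: 3+4+3+16+4+10 = 40
Hub-N1-N3-N2-N4-N5-Hub: 3+13+11+13+16+4 = 60
Hub-N1-N3-N2-N5-N4-Hub: 3+13+11+3+16+12 = 58
Hub-N1-N3-N4-N2-N5-Hub: 3+13+4+13+3+4 = 40
Hub-N1-N3-N4-N5-N2-Hub: 3+13+4+16+3+1 = 40
Hub-N1-N3-N5-N2-N4-Hub: 3+13+14+3+13+12 = 58
Hub-N1-N3-N5-N4-N2-Hub: 3+13+14+16+13+1 = 60
Hub-N1-N4-N2-N3-N5-Hub: 3+15+13+11+14+4 = 60
Hub-N1-N4-N2-N5-N3-Hub: 3+15+13+3+14+10 = 58
… (46 more)
The minimum is 40.
One optimal route: Hub → N1 → N2 → N5 → N3 → N4 → Hub (or its reverse).

40 miles — the shortest possible round trip.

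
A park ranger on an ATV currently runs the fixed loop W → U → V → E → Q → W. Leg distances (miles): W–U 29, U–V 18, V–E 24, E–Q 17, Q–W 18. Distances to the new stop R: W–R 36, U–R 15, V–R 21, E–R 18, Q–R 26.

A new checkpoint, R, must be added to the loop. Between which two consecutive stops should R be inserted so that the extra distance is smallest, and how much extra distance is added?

Minimum extra distance: 15 miles, inserting R between V and E.

Insertion cost between consecutive stops i–j is d(i,R) + d(R,j) − d(i,j):
  between W and U: 36 + 15 − 29 = 22
  between U and V: 15 + 21 − 18 = 18
  between V and E: 21 + 18 − 24 = 15
  between E and Q: 18 + 26 − 17 = 27
  between Q and W: 26 + 36 − 18 = 44
Cheapest insertion is between V and E, adding 15.
New total = 106 + 15 = 121.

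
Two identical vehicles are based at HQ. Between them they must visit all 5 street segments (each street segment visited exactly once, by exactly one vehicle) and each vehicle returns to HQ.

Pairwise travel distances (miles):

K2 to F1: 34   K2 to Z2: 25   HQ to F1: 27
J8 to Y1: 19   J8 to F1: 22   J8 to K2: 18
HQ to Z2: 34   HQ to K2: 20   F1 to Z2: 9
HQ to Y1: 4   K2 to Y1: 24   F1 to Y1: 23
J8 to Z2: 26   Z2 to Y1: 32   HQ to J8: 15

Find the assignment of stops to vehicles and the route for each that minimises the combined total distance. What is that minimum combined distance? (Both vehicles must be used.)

There are 2^4 − 1 = 15 ways to divide the 5 stops into two non-empty groups. For each, the best each vehicle can do is its own shortest tour through its group:
  {J8} + {K2, F1, Z2, Y1}: 30 + 81 = 111
  {K2} + {J8, F1, Z2, Y1}: 40 + 77 = 117
  {J8, K2} + {F1, Z2, Y1}: 53 + 70 = 123
  {F1} + {J8, K2, Z2, Y1}: 54 + 94 = 148
  {J8, F1} + {K2, Z2, Y1}: 64 + 81 = 145
  {K2, F1} + {J8, Z2, Y1}: 81 + 77 = 158
  … (15 splits in total)
  {J8, K2, F1, Z2} + {Y1}: 91 + 8 = 99  ← best
Best: vehicle 1 HQ → J8 → F1 → Z2 → K2 → HQ = 91; vehicle 2 HQ → Y1 → HQ = 8; combined 99.

Minimum combined distance: 99 miles.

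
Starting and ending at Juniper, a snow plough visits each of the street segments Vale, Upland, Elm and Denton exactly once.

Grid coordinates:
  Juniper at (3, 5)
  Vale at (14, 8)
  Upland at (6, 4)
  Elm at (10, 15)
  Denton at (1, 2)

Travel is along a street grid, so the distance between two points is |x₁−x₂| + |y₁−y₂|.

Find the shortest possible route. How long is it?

With 4 stops there are 4!/2 = 12 distinct round trips (a route and its reverse cost the same).
Juniper-Vale-Upland-Elm-Denton-Juniper: 14+12+15+22+5 = 68
Juniper-Vale-Upland-Denton-Elm-Juniper: 14+12+7+22+17 = 72
Juniper-Vale-Elm-Upland-Denton-Juniper: 14+11+15+7+5 = 52
Juniper-Vale-Elm-Denton-Upland-Juniper: 14+11+22+7+4 = 58
Juniper-Vale-Denton-Upland-Elm-Juniper: 14+19+7+15+17 = 72
Juniper-Vale-Denton-Elm-Upland-Juniper: 14+19+22+15+4 = 74
Juniper-Upland-Vale-Elm-Denton-Juniper: 4+12+11+22+5 = 54
Juniper-Upland-Vale-Denton-Elm-Juniper: 4+12+19+22+17 = 74
Juniper-Upland-Elm-Vale-Denton-Juniper: 4+15+11+19+5 = 54
Juniper-Upland-Denton-Vale-Elm-Juniper: 4+7+19+11+17 = 58
Juniper-Elm-Vale-Upland-Denton-Juniper: 17+11+12+7+5 = 52
Juniper-Elm-Upland-Vale-Denton-Juniper: 17+15+12+19+5 = 68
The minimum is 52.
One optimal route: Juniper → Vale → Elm → Upland → Denton → Juniper (or its reverse).

Minimum total distance: 52.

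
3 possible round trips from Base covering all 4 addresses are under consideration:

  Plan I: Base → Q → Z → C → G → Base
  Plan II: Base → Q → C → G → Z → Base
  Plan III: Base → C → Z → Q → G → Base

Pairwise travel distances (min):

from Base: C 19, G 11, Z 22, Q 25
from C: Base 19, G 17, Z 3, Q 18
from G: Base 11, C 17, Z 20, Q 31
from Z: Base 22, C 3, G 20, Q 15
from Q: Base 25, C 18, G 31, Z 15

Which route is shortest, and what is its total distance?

Plan I: 25 + 15 + 3 + 17 + 11 = 71
Plan II: 25 + 18 + 17 + 20 + 22 = 102
Plan III: 19 + 3 + 15 + 31 + 11 = 79

Shortest is Plan I, total 71 min.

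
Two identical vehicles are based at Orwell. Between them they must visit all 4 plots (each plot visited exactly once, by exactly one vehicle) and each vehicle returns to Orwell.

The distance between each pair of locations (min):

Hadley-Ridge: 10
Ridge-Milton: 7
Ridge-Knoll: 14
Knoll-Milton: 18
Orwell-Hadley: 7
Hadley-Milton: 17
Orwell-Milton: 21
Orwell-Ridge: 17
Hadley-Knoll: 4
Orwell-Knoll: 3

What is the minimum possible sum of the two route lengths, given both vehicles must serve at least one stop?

Minimum combined distance: 51 min.

Check every non-empty split of the stops between the two vehicles; for each half take its own optimal tour:
  {Hadley} + {Ridge, Knoll, Milton}: 14 + 45 = 59
  {Ridge} + {Hadley, Knoll, Milton}: 34 + 45 = 79
  {Hadley, Ridge} + {Knoll, Milton}: 34 + 42 = 76
  {Knoll} + {Hadley, Ridge, Milton}: 6 + 45 = 51
  {Hadley, Knoll} + {Ridge, Milton}: 14 + 45 = 59
  {Ridge, Knoll} + {Hadley, Milton}: 34 + 45 = 79
  … (7 splits in total)
Best: vehicle 1 Orwell → Knoll → Orwell = 6; vehicle 2 Orwell → Hadley → Ridge → Milton → Orwell = 45; combined 51.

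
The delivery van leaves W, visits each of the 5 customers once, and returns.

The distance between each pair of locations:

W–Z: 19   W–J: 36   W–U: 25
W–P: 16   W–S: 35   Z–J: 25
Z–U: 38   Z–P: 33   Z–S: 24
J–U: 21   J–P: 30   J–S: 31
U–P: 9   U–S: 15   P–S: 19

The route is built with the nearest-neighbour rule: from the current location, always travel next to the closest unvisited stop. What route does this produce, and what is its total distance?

Total distance 125 via the nearest-neighbour route W → P → U → S → Z → J → W.

W → [P:16 / Z:19 / U:25 / S:35 / J:36] → P (16)
P → [U:9 / S:19 / J:30 / Z:33] → U (9)
U → [S:15 / J:21 / Z:38] → S (15)
S → [Z:24 / J:31] → Z (24)
Z → [J:25] → J (25)
Return J→W: 36.
Total = 16 + 9 + 15 + 24 + 25 + 36 = 125.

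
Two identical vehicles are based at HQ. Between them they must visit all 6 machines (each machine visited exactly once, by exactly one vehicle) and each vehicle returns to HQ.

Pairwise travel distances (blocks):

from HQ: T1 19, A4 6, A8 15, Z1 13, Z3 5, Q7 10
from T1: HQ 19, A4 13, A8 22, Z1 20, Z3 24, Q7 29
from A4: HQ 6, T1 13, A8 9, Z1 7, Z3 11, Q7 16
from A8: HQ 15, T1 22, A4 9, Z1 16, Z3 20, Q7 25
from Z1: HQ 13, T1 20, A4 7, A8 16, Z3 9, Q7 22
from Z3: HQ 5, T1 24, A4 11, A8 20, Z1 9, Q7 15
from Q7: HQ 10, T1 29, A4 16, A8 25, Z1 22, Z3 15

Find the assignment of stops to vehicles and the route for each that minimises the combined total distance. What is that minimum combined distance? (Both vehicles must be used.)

Check every non-empty split of the stops between the two vehicles; for each half take its own optimal tour:
  {T1} + {A4, A8, Z1, Z3, Q7}: 38 + 65 = 103
  {A4} + {T1, A8, Z1, Z3, Q7}: 12 + 91 = 103
  {T1, A4} + {A8, Z1, Z3, Q7}: 38 + 65 = 103
  {A8} + {T1, A4, Z1, Z3, Q7}: 30 + 73 = 103
  {T1, A8} + {A4, Z1, Z3, Q7}: 56 + 47 = 103
  {A4, A8} + {T1, Z1, Z3, Q7}: 30 + 73 = 103
  … (31 splits in total)
  {T1, A4, A8, Z1, Z3} + {Q7}: 71 + 20 = 91  ← best
Best: vehicle 1 HQ → T1 → A4 → A8 → Z1 → Z3 → HQ = 71; vehicle 2 HQ → Q7 → HQ = 20; combined 91.

Minimum combined distance: 91 blocks.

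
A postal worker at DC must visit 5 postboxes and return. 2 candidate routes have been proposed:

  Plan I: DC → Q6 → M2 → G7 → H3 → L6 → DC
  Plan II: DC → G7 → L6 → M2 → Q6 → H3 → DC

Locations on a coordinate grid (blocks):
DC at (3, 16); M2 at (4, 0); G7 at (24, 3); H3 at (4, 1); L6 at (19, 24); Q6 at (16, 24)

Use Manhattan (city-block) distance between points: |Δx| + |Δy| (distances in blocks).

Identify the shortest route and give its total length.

Shortest is Plan I, total 164 blocks.

Plan I: 21 + 36 + 23 + 22 + 38 + 24 = 164
Plan II: 34 + 26 + 39 + 36 + 35 + 16 = 186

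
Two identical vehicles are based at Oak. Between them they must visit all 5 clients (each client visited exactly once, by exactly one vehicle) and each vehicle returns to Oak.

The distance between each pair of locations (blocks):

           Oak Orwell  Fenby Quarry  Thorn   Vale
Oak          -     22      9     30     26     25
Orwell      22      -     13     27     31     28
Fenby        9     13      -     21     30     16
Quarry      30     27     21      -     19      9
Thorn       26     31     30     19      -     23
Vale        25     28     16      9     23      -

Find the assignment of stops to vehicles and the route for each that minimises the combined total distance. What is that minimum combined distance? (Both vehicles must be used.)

Try each way of splitting the stops between the two vehicles (each non-empty) and, for each split, find the best tour for each vehicle:
  {Orwell} + {Fenby, Quarry, Thorn, Vale}: 44 + 79 = 123
  {Fenby} + {Orwell, Quarry, Thorn, Vale}: 18 + 104 = 122
  {Orwell, Fenby} + {Quarry, Thorn, Vale}: 44 + 79 = 123
  {Quarry} + {Orwell, Fenby, Thorn, Vale}: 60 + 99 = 159
  {Orwell, Quarry} + {Fenby, Thorn, Vale}: 79 + 74 = 153
  {Fenby, Quarry} + {Orwell, Thorn, Vale}: 60 + 99 = 159
  … (15 splits in total)
Best: vehicle 1 Oak → Fenby → Oak = 18; vehicle 2 Oak → Orwell → Vale → Quarry → Thorn → Oak = 104; combined 122.

Minimum combined distance: 122 blocks.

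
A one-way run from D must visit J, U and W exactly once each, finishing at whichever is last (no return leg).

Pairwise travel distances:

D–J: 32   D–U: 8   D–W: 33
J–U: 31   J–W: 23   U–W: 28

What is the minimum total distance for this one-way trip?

Shortest open route: 59.

There are 3! = 6 possible orderings.
D - J - U - W: 32+31+28 = 91
D - J - W - U: 32+23+28 = 83
D - U - J - W: 8+31+23 = 62
D - U - W - J: 8+28+23 = 59
D - W - J - U: 33+23+31 = 87
D - W - U - J: 33+28+31 = 92
The minimum is 59.
One shortest path: D → U → W → J.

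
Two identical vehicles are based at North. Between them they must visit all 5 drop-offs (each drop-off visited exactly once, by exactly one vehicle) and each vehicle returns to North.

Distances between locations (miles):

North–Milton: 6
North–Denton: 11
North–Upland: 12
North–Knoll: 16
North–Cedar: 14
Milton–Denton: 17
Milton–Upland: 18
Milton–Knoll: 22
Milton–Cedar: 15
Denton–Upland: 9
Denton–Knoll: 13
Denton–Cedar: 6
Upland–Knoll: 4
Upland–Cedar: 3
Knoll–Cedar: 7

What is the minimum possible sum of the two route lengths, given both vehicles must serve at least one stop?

Check every non-empty split of the stops between the two vehicles; for each half take its own optimal tour:
  {Milton} + {Denton, Upland, Knoll, Cedar}: 12 + 40 = 52
  {Denton} + {Milton, Upland, Knoll, Cedar}: 22 + 44 = 66
  {Milton, Denton} + {Upland, Knoll, Cedar}: 34 + 37 = 71
  {Upland} + {Milton, Denton, Knoll, Cedar}: 24 + 52 = 76
  {Milton, Upland} + {Denton, Knoll, Cedar}: 36 + 40 = 76
  {Denton, Upland} + {Milton, Knoll, Cedar}: 32 + 44 = 76
  … (15 splits in total)
Best: vehicle 1 North → Milton → North = 12; vehicle 2 North → Denton → Cedar → Upland → Knoll → North = 40; combined 52.

Minimum combined distance: 52 miles.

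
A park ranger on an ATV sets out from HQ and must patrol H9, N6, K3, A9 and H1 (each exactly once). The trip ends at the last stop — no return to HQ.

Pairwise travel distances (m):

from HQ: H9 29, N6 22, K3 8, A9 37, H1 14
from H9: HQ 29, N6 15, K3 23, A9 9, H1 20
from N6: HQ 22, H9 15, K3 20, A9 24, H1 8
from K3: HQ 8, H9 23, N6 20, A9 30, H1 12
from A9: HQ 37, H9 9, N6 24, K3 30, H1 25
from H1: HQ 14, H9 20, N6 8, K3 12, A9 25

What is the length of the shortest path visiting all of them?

52 m — the minimum one-way total.

There are 5! = 120 possible orderings.
HQ→H9→N6→K3→A9→H1: 29+15+20+30+25 = 119
HQ→H9→N6→K3→H1→A9: 29+15+20+12+25 = 101
HQ→H9→N6→A9→K3→H1: 29+15+24+30+12 = 110
HQ→H9→N6→A9→H1→K3: 29+15+24+25+12 = 105
HQ→H9→N6→H1→K3→A9: 29+15+8+12+30 = 94
HQ→H9→N6→H1→A9→K3: 29+15+8+25+30 = 107
HQ→H9→K3→N6→A9→H1: 29+23+20+24+25 = 121
HQ→H9→K3→N6→H1→A9: 29+23+20+8+25 = 105
HQ→H9→K3→A9→N6→H1: 29+23+30+24+8 = 114
HQ→H9→K3→A9→H1→N6: 29+23+30+25+8 = 115
HQ→H9→K3→H1→N6→A9: 29+23+12+8+24 = 96
HQ→H9→K3→H1→A9→N6: 29+23+12+25+24 = 113
HQ→H9→A9→N6→K3→H1: 29+9+24+20+12 = 94
HQ→H9→A9→N6→H1→K3: 29+9+24+8+12 = 82
… (106 more)
HQ→K3→H1→N6→H9→A9: 8+12+8+15+9 = 52  ← best
The minimum is 52.
One shortest path: HQ → K3 → H1 → N6 → H9 → A9.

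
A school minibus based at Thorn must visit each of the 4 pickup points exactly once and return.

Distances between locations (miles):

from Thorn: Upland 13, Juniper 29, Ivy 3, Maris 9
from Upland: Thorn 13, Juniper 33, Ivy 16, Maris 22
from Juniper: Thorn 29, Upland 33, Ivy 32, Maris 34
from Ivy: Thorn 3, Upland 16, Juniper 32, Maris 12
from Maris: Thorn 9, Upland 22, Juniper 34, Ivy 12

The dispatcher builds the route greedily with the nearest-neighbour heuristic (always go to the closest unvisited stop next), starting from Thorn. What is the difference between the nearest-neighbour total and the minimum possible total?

From Thorn: Ivy=3, Maris=9, Upland=13, Juniper=29 → choose Ivy (3).
From Ivy: Maris=12, Upland=16, Juniper=32 → choose Maris (12).
From Maris: Upland=22, Juniper=34 → choose Upland (22).
From Upland: Juniper=33 → choose Juniper (33).
NN route Thorn → Ivy → Maris → Upland → Juniper → Thorn costs 99.
Optimal: Thorn → Upland → Juniper → Maris → Ivy → Thorn costs 95 (by enumerating all 12 distinct tours).
Excess = 99 − 95 = 4.

4 miles longer than the optimal tour.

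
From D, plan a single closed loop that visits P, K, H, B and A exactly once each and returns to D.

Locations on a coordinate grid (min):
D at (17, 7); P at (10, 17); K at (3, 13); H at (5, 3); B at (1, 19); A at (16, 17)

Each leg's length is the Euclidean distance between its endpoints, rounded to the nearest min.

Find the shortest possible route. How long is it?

D - P - K - H - B - A - D: 12+8+10+16+15+10 = 71
D - P - K - H - A - B - D: 12+8+10+18+15+20 = 83
D - P - K - B - H - A - D: 12+8+6+16+18+10 = 70
D - P - K - B - A - H - D: 12+8+6+15+18+13 = 72
D - P - K - A - H - B - D: 12+8+14+18+16+20 = 88
D - P - K - A - B - H - D: 12+8+14+15+16+13 = 78
D - P - H - K - B - A - D: 12+15+10+6+15+10 = 68
D - P - H - K - A - B - D: 12+15+10+14+15+20 = 86
D - P - H - B - K - A - D: 12+15+16+6+14+10 = 73
D - P - H - B - A - K - D: 12+15+16+15+14+15 = 87
D - P - H - A - K - B - D: 12+15+18+14+6+20 = 85
D - P - H - A - B - K - D: 12+15+18+15+6+15 = 81
D - P - B - K - H - A - D: 12+9+6+10+18+10 = 65
D - P - B - K - A - H - D: 12+9+6+14+18+13 = 72
… (46 more)
D - H - K - B - P - A - D: 13+10+6+9+6+10 = 54  ← best
The minimum is 54.
One optimal route: D → H → K → B → P → A → D (or its reverse).

54 min — the shortest possible round trip.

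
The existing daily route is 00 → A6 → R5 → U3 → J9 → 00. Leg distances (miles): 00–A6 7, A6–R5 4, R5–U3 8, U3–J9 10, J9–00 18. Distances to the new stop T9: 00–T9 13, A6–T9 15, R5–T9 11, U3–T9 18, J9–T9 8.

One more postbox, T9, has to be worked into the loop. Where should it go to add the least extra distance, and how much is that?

Insertion cost between consecutive stops i–j is d(i,T9) + d(T9,j) − d(i,j):
  between 00 and A6: 13 + 15 − 7 = 21
  between A6 and R5: 15 + 11 − 4 = 22
  between R5 and U3: 11 + 18 − 8 = 21
  between U3 and J9: 18 + 8 − 10 = 16
  between J9 and 00: 8 + 13 − 18 = 3
Cheapest insertion is between J9 and 00, adding 3.
New total = 47 + 3 = 50.

Minimum extra distance: 3 miles, inserting T9 between J9 and 00.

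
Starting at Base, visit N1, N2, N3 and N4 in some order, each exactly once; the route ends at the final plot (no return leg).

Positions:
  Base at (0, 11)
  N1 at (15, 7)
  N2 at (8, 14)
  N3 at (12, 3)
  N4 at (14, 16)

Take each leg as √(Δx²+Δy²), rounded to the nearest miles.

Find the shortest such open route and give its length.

There are 4! = 24 possible orderings.
Base→N1→N2→N3→N4: 16+10+12+13 = 51
Base→N1→N2→N4→N3: 16+10+6+13 = 45
Base→N1→N3→N2→N4: 16+5+12+6 = 39
Base→N1→N3→N4→N2: 16+5+13+6 = 40
Base→N1→N4→N2→N3: 16+9+6+12 = 43
Base→N1→N4→N3→N2: 16+9+13+12 = 50
Base→N2→N1→N3→N4: 9+10+5+13 = 37
Base→N2→N1→N4→N3: 9+10+9+13 = 41
Base→N2→N3→N1→N4: 9+12+5+9 = 35
Base→N2→N3→N4→N1: 9+12+13+9 = 43
Base→N2→N4→N1→N3: 9+6+9+5 = 29
Base→N2→N4→N3→N1: 9+6+13+5 = 33
Base→N3→N1→N2→N4: 14+5+10+6 = 35
Base→N3→N1→N4→N2: 14+5+9+6 = 34
… (10 more)
The minimum is 29.
One shortest path: Base → N2 → N4 → N1 → N3.

Minimum one-way distance = 29 miles.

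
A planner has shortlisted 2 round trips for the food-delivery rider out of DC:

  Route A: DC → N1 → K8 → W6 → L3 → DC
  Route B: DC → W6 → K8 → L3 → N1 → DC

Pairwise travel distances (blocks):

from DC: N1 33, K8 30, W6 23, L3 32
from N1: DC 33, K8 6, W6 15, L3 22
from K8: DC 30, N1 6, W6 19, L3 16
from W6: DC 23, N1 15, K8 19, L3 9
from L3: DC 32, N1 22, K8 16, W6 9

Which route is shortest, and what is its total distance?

Shortest is Route A, total 99 blocks.

Route A: 33 + 6 + 19 + 9 + 32 = 99
Route B: 23 + 19 + 16 + 22 + 33 = 113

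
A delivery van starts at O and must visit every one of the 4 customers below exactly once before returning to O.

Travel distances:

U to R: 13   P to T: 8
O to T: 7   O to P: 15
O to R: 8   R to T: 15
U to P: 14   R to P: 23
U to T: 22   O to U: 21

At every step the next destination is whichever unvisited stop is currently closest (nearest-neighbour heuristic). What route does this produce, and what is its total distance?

Nearest-neighbour total = 50; route O → T → P → U → R → O.

From O: distances to unvisited — T=7, R=8, P=15, U=21. Nearest is T (7).
From T: distances to unvisited — P=8, R=15, U=22. Nearest is P (8).
From P: distances to unvisited — U=14, R=23. Nearest is U (14).
From U: distances to unvisited — R=13. Nearest is R (13).
Return R→O: 8.
Total = 7 + 8 + 14 + 13 + 8 = 50.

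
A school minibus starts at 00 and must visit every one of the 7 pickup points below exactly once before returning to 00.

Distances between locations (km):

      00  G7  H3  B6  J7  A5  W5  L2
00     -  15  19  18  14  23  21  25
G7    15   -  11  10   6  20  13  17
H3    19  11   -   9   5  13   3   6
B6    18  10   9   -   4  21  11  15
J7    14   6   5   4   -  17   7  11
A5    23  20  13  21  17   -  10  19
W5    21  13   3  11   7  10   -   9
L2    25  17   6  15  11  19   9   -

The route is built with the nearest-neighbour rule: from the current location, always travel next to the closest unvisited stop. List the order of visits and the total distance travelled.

Nearest-neighbour total = 99 km; route 00 → J7 → B6 → H3 → W5 → L2 → G7 → A5 → 00.

From 00: distances to unvisited — J7=14, G7=15, B6=18, H3=19, W5=21, A5=23, L2=25. Nearest is J7 (14).
From J7: distances to unvisited — B6=4, H3=5, G7=6, W5=7, L2=11, A5=17. Nearest is B6 (4).
From B6: distances to unvisited — H3=9, G7=10, W5=11, L2=15, A5=21. Nearest is H3 (9).
From H3: distances to unvisited — W5=3, L2=6, G7=11, A5=13. Nearest is W5 (3).
From W5: distances to unvisited — L2=9, A5=10, G7=13. Nearest is L2 (9).
From L2: distances to unvisited — G7=17, A5=19. Nearest is G7 (17).
From G7: distances to unvisited — A5=20. Nearest is A5 (20).
Return A5→00: 23.
Total = 14 + 4 + 9 + 3 + 9 + 17 + 20 + 23 = 99.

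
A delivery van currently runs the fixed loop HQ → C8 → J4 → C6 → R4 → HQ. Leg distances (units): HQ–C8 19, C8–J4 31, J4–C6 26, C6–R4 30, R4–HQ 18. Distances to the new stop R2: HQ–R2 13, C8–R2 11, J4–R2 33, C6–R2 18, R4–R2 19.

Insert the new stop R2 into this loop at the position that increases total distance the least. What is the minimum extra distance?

Insertion cost between consecutive stops i–j is d(i,R2) + d(R2,j) − d(i,j):
  between HQ and C8: 13 + 11 − 19 = 5
  between C8 and J4: 11 + 33 − 31 = 13
  between J4 and C6: 33 + 18 − 26 = 25
  between C6 and R4: 18 + 19 − 30 = 7
  between R4 and HQ: 19 + 13 − 18 = 14
Cheapest insertion is between HQ and C8, adding 5.
New total = 124 + 5 = 129.

Minimum extra distance: 5, inserting R2 between HQ and C8.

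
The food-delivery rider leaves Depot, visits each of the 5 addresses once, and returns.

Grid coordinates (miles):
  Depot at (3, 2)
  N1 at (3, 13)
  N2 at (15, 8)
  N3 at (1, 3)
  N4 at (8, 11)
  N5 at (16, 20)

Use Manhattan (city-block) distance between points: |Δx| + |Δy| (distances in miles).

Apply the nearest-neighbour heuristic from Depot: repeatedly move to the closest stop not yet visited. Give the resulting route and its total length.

At Depot the remaining stops are N3 3, N1 11, N4 14, N2 18, N5 31; go to N3.
At N3 the remaining stops are N1 12, N4 15, N2 19, N5 32; go to N1.
At N1 the remaining stops are N4 7, N2 17, N5 20; go to N4.
At N4 the remaining stops are N2 10, N5 17; go to N2.
At N2 the remaining stops are N5 13; go to N5.
Return N5→Depot: 31.
Total = 3 + 12 + 7 + 10 + 13 + 31 = 76.

Nearest-neighbour total = 76 miles; route Depot → N3 → N1 → N4 → N2 → N5 → Depot.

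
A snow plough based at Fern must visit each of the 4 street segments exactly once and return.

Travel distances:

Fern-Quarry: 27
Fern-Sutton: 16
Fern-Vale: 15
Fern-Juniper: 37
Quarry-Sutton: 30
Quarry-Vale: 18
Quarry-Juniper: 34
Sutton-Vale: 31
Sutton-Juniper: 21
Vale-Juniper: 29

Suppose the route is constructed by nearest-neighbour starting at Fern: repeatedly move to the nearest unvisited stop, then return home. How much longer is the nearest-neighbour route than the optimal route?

From Fern: Vale=15, Sutton=16, Quarry=27, Juniper=37 → choose Vale (15).
From Vale: Quarry=18, Juniper=29, Sutton=31 → choose Quarry (18).
From Quarry: Sutton=30, Juniper=34 → choose Sutton (30).
From Sutton: Juniper=21 → choose Juniper (21).
NN route Fern → Vale → Quarry → Sutton → Juniper → Fern costs 121.
Optimal: Fern → Sutton → Juniper → Quarry → Vale → Fern costs 104 (by enumerating all 12 distinct tours).
Excess = 121 − 104 = 17.

The nearest-neighbour route is 17 longer than optimal.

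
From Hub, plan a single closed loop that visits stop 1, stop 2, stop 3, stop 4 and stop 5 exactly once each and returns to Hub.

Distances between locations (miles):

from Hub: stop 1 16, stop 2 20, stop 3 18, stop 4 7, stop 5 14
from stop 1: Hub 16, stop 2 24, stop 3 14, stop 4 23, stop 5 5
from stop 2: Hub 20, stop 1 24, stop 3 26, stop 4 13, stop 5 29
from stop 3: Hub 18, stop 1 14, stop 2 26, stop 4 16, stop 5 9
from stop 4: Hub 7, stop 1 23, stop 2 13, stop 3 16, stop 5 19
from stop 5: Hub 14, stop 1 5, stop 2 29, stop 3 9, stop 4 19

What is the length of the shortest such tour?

Minimum total distance: 76 miles.

There are 60 distinct closed tours to check (reversals are equivalent).
Hub-stop 1-stop 2-stop 3-stop 4-stop 5-Hub: 16+24+26+16+19+14 = 115
Hub-stop 1-stop 2-stop 3-stop 5-stop 4-Hub: 16+24+26+9+19+7 = 101
Hub-stop 1-stop 2-stop 4-stop 3-stop 5-Hub: 16+24+13+16+9+14 = 92
Hub-stop 1-stop 2-stop 4-stop 5-stop 3-Hub: 16+24+13+19+9+18 = 99
Hub-stop 1-stop 2-stop 5-stop 3-stop 4-Hub: 16+24+29+9+16+7 = 101
Hub-stop 1-stop 2-stop 5-stop 4-stop 3-Hub: 16+24+29+19+16+18 = 122
Hub-stop 1-stop 3-stop 2-stop 4-stop 5-Hub: 16+14+26+13+19+14 = 102
Hub-stop 1-stop 3-stop 2-stop 5-stop 4-Hub: 16+14+26+29+19+7 = 111
Hub-stop 1-stop 3-stop 4-stop 2-stop 5-Hub: 16+14+16+13+29+14 = 102
Hub-stop 1-stop 3-stop 4-stop 5-stop 2-Hub: 16+14+16+19+29+20 = 114
Hub-stop 1-stop 3-stop 5-stop 2-stop 4-Hub: 16+14+9+29+13+7 = 88
Hub-stop 1-stop 3-stop 5-stop 4-stop 2-Hub: 16+14+9+19+13+20 = 91
Hub-stop 1-stop 4-stop 2-stop 3-stop 5-Hub: 16+23+13+26+9+14 = 101
Hub-stop 1-stop 4-stop 2-stop 5-stop 3-Hub: 16+23+13+29+9+18 = 108
… (46 more)
Hub-stop 1-stop 5-stop 3-stop 2-stop 4-Hub: 16+5+9+26+13+7 = 76  ← best
The minimum is 76.
One optimal route: Hub → stop 1 → stop 5 → stop 3 → stop 2 → stop 4 → Hub (or its reverse).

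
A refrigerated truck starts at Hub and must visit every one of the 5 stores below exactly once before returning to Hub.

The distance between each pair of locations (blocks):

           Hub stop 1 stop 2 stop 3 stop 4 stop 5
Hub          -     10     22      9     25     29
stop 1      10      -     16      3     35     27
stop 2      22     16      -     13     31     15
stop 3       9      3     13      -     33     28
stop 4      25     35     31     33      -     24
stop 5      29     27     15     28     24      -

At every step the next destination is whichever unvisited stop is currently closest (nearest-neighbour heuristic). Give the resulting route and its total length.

92 blocks along Hub → stop 3 → stop 1 → stop 2 → stop 5 → stop 4 → Hub.

From Hub: distances to unvisited — stop 3=9, stop 1=10, stop 2=22, stop 4=25, stop 5=29. Nearest is stop 3 (9).
From stop 3: distances to unvisited — stop 1=3, stop 2=13, stop 5=28, stop 4=33. Nearest is stop 1 (3).
From stop 1: distances to unvisited — stop 2=16, stop 5=27, stop 4=35. Nearest is stop 2 (16).
From stop 2: distances to unvisited — stop 5=15, stop 4=31. Nearest is stop 5 (15).
From stop 5: distances to unvisited — stop 4=24. Nearest is stop 4 (24).
Return stop 4→Hub: 25.
Total = 9 + 3 + 16 + 15 + 24 + 25 = 92.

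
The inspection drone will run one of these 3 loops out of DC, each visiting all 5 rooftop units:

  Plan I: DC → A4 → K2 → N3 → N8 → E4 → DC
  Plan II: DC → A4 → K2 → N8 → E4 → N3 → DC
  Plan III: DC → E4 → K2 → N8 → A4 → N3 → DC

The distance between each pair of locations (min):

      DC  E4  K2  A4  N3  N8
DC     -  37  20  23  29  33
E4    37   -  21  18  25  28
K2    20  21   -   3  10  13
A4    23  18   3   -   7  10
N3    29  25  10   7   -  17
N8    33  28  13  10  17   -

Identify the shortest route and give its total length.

117 min — Plan III is the shortest.

Plan I: 23 + 3 + 10 + 17 + 28 + 37 = 118
Plan II: 23 + 3 + 13 + 28 + 25 + 29 = 121
Plan III: 37 + 21 + 13 + 10 + 7 + 29 = 117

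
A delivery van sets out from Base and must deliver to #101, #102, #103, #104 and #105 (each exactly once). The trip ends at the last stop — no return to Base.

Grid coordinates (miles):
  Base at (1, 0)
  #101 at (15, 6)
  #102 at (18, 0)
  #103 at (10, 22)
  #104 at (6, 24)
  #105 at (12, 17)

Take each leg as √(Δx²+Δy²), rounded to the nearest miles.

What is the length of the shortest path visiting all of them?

Minimum one-way distance = 44 miles.

There are 5! = 120 possible orderings.
Base → #101 → #102 → #103 → #104 → #105: 15+7+23+4+9 = 58
Base → #101 → #102 → #103 → #105 → #104: 15+7+23+5+9 = 59
Base → #101 → #102 → #104 → #103 → #105: 15+7+27+4+5 = 58
Base → #101 → #102 → #104 → #105 → #103: 15+7+27+9+5 = 63
Base → #101 → #102 → #105 → #103 → #104: 15+7+18+5+4 = 49
Base → #101 → #102 → #105 → #104 → #103: 15+7+18+9+4 = 53
Base → #101 → #103 → #102 → #104 → #105: 15+17+23+27+9 = 91
Base → #101 → #103 → #102 → #105 → #104: 15+17+23+18+9 = 82
Base → #101 → #103 → #104 → #102 → #105: 15+17+4+27+18 = 81
Base → #101 → #103 → #104 → #105 → #102: 15+17+4+9+18 = 63
Base → #101 → #103 → #105 → #102 → #104: 15+17+5+18+27 = 82
Base → #101 → #103 → #105 → #104 → #102: 15+17+5+9+27 = 73
Base → #101 → #104 → #102 → #103 → #105: 15+20+27+23+5 = 90
Base → #101 → #104 → #102 → #105 → #103: 15+20+27+18+5 = 85
… (106 more)
Base → #102 → #101 → #105 → #103 → #104: 17+7+11+5+4 = 44  ← best
The minimum is 44.
One shortest path: Base → #102 → #101 → #105 → #103 → #104.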